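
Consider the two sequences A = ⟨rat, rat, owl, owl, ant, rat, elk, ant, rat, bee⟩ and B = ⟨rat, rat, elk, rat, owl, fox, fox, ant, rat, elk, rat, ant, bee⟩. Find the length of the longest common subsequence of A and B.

A longest common subsequence is rat, rat, owl, ant, rat, elk, ant, bee (length 8); the LCS DP confirms no longer common subsequence exists.

8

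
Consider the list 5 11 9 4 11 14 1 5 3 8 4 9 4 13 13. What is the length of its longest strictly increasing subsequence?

Scanning left to right, the best length ending at each element is: 5→1, 11→2, 9→2, 4→1, 11→3, 14→4, 1→1, 5→2, 3→2, 8→3, 4→3, 9→4, 4→3, 13→5, 13→5.
So the longest increasing subsequence has length 5, e.g. 4, 5, 8, 9, 13.

5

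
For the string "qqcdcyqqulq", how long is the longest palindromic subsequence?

7

One longest palindromic subsequence is qqcdcqq (positions 1,2,3,4,5,8,11); it reads the same forward and backward, and the interval DP gives dp[1][11] = 7.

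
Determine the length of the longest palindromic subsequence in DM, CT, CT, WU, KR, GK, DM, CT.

Using dp[i][j] = 2 + dp[i+1][j−1] if the ends match, else max(dp[i+1][j], dp[i][j−1]):
dp[1][8] = 4. A witness is DM CT CT DM at positions 1,2,3,7.

4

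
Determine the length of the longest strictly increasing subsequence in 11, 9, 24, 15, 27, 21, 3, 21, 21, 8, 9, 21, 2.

Scanning left to right, the best length ending at each element is: 11→1, 9→1, 24→2, 15→2, 27→3, 21→3, 3→1, 21→3, 21→3, 8→2, 9→3, 21→4, 2→1.
So the longest increasing subsequence has length 4, e.g. 3, 8, 9, 21.

4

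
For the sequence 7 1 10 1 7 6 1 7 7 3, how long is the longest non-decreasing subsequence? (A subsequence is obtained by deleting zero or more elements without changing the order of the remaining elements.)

5

Scanning left to right, the best length ending at each element is: 7→1, 1→1, 10→2, 1→2, 7→3, 6→3, 1→3, 7→4, 7→5, 3→4.
So the longest non-decreasing subsequence has length 5, e.g. 1, 1, 7, 7, 7.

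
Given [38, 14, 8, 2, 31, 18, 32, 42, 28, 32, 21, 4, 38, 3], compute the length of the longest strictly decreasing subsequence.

6

Scanning left to right, the best length ending at each element is: 38→1, 14→2, 8→3, 2→4, 31→2, 18→3, 32→2, 42→1, 28→3, 32→2, 21→4, 4→5, 38→2, 3→6.
So the longest decreasing subsequence has length 6, e.g. 38, 31, 28, 21, 4, 3.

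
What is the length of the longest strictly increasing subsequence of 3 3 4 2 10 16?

4

Let dp[i] be the longest increasing subsequence ending at position i. Then dp = [1, 1, 2, 1, 3, 4].
The maximum is 4; one witness is 3, 4, 10, 16 at positions 1,3,5,6.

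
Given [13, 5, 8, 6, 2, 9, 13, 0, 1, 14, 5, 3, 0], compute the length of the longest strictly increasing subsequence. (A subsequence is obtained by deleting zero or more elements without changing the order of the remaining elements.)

5

One longest increasing subsequence is 5, 8, 9, 13, 14 (positions 2,3,6,7,10), of length 5; no longer one exists.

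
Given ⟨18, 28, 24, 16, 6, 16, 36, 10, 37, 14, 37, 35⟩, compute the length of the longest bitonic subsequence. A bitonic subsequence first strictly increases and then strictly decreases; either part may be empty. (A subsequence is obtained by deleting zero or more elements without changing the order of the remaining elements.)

Let inc[i] be the LIS ending at i and dec[i] the longest strictly decreasing subsequence starting at i. inc = [1, 2, 2, 1, 1, 2, 3, 2, 4, 3, 4, 4], dec = [3, 4, 3, 2, 1, 2, 2, 1, 2, 1, 2, 1].
max_i inc[i]+dec[i]−1 = 5, with one witness 18, 28, 24, 16, 14.

5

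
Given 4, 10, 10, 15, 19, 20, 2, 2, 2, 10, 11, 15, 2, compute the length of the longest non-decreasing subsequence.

6

Let dp[i] be the longest non-decreasing subsequence ending at position i. Then dp = [1, 2, 3, 4, 5, 6, 1, 2, 3, 4, 5, 6, 4].
The maximum is 6; one witness is 4, 10, 10, 15, 19, 20 at positions 1,2,3,4,5,6.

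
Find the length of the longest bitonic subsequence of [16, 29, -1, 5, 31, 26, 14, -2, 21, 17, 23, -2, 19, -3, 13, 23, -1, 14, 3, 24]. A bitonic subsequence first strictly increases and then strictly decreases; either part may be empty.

One longest bitonic subsequence is 16, 29, 31, 26, 23, 19, 14, 3 (positions 1,2,5,6,11,13,18,19): it rises to 31 then falls. Length 8 is optimal.

8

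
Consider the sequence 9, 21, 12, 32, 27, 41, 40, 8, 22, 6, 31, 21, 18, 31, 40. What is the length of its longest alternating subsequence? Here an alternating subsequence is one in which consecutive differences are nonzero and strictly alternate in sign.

12

Track the best alternating length ending on an up-step vs a down-step at each position: up/down = 1/1, 2/1, 2/3, 4/1, 4/5, 6/1, 6/7, 1/7, 8/7, 1/9, 10/7, 10/11, 10/11, 12/7, 12/7.
The maximum over both is 12; one such subsequence is 9, 21, 12, 32, 27, 41, 8, 22, 6, 31, 21, 31.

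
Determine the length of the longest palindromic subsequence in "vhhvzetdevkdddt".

Using dp[i][j] = 2 + dp[i+1][j−1] if the ends match, else max(dp[i+1][j], dp[i][j−1]):
dp[1][15] = 6. A witness is tddddt at positions 7,8,12,13,14,15.

6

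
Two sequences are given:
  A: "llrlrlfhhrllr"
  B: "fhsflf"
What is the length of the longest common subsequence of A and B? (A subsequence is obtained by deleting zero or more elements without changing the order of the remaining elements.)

3

Backtracking the LCS table gives one alignment: f (A7,B1) → h (A8,B2) → l (A11,B5).
So the longest common subsequence has length 3.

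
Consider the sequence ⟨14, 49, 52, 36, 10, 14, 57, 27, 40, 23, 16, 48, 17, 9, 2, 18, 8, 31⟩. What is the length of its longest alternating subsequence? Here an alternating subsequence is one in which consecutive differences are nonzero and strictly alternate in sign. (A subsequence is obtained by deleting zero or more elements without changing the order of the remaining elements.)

12

A longest alternating subsequence is 14, 49, 36, 57, 27, 40, 23, 48, 17, 18, 8, 31 (positions 1,2,4,7,8,9,10,12,13,16,17,18); its 11 consecutive differences strictly alternate in sign, and length 12 is optimal.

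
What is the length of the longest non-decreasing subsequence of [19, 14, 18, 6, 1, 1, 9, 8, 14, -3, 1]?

Let dp[i] be the longest non-decreasing subsequence ending at position i. Then dp = [1, 1, 2, 1, 1, 2, 3, 3, 4, 1, 3].
The maximum is 4; one witness is 1, 1, 9, 14 at positions 5,6,7,9.

4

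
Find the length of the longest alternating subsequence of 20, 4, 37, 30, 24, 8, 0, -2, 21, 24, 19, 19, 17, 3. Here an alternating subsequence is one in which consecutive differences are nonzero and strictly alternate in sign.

6

A longest alternating subsequence is 20, 4, 37, 8, 21, 19 (positions 1,2,3,6,9,11); its 5 consecutive differences strictly alternate in sign, and length 6 is optimal.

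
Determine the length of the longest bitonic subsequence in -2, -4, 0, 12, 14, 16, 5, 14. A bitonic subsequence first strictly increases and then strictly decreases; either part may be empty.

One longest bitonic subsequence is -2, 0, 12, 14, 16, 14 (positions 1,3,4,5,6,8): it rises to 16 then falls. Length 6 is optimal.

6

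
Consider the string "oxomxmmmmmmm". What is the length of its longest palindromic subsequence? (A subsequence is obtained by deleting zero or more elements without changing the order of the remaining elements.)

One longest palindromic subsequence is mmmmmmmm (positions 4,6,7,8,9,10,11,12); it reads the same forward and backward, and the interval DP gives dp[1][12] = 8.

8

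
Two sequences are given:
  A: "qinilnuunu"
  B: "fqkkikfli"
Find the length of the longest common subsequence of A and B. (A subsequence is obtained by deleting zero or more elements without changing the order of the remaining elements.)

A longest common subsequence is qii (length 3); the LCS DP confirms no longer common subsequence exists.

3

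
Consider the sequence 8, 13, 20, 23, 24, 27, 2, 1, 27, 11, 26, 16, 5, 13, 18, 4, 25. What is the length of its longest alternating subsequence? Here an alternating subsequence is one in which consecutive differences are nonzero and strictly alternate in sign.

Track the best alternating length ending on an up-step vs a down-step at each position: up/down = 1/1, 2/1, 2/1, 2/1, 2/1, 2/1, 1/3, 1/3, 4/1, 4/5, 6/5, 6/7, 4/7, 8/7, 8/7, 4/9, 10/7.
The maximum over both is 10; one such subsequence is 8, 13, 2, 27, 11, 26, 5, 13, 4, 25.

10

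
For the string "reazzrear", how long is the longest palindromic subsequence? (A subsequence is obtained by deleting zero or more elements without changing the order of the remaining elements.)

One longest palindromic subsequence is razzar (positions 1,3,4,5,8,9); it reads the same forward and backward, and the interval DP gives dp[1][9] = 6.

6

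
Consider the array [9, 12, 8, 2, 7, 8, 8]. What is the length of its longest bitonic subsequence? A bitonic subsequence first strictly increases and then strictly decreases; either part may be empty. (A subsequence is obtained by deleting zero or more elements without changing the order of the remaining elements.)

4

One longest bitonic subsequence is 9, 12, 8, 7 (positions 1,2,3,5): it rises to 12 then falls. Length 4 is optimal.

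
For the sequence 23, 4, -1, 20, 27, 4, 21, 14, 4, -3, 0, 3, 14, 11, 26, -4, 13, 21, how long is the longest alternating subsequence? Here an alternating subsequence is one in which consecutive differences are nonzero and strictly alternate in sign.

11

Track the best alternating length ending on an up-step vs a down-step at each position: up/down = 1/1, 1/2, 1/2, 3/2, 3/1, 3/4, 5/4, 5/6, 3/6, 1/6, 7/6, 7/6, 7/6, 7/8, 9/4, 1/10, 11/10, 11/10.
The maximum over both is 11; one such subsequence is 23, 4, 20, 4, 21, 4, 14, 11, 26, -4, 13.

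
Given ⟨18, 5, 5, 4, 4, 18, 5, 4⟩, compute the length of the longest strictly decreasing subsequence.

Scanning left to right, the best length ending at each element is: 18→1, 5→2, 5→2, 4→3, 4→3, 18→1, 5→2, 4→3.
So the longest decreasing subsequence has length 3, e.g. 18, 5, 4.

3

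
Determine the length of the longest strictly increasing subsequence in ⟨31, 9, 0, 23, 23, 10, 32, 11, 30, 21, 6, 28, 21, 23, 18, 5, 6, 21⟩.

One longest increasing subsequence is 9, 10, 11, 21, 28 (positions 2,6,8,10,12), of length 5; no longer one exists.

5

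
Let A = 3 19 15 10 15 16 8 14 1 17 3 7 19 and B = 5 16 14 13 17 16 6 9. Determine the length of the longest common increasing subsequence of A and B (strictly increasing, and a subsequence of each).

2

A longest common strictly increasing subsequence is 16, 17 (length 2); it appears in order in both A and B, and no longer such subsequence exists.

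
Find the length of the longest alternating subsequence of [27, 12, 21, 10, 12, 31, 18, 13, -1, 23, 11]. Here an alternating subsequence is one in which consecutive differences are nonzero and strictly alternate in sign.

Track the best alternating length ending on an up-step vs a down-step at each position: up/down = 1/1, 1/2, 3/2, 1/4, 5/4, 5/1, 5/6, 5/6, 1/6, 7/6, 7/8.
The maximum over both is 8; one such subsequence is 27, 12, 21, 10, 31, 18, 23, 11.

8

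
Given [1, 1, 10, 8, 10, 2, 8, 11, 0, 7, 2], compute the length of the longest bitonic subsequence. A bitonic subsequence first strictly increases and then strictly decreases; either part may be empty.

6

One longest bitonic subsequence is 1, 8, 10, 8, 7, 2 (positions 1,4,5,7,10,11): it rises to 10 then falls. Length 6 is optimal.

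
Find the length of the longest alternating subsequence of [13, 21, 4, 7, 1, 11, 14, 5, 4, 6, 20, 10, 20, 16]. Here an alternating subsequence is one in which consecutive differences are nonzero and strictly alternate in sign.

Track the best alternating length ending on an up-step vs a down-step at each position: up/down = 1/1, 2/1, 1/3, 4/3, 1/5, 6/3, 6/3, 6/7, 6/7, 8/7, 8/3, 8/9, 10/3, 10/11.
The maximum over both is 11; one such subsequence is 13, 21, 4, 7, 1, 11, 5, 20, 10, 20, 16.

11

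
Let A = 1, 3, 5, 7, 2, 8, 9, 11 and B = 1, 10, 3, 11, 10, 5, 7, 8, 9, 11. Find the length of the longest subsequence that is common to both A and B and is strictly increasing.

A longest common strictly increasing subsequence is 1, 3, 5, 7, 8, 9, 11 (length 7); it appears in order in both A and B, and no longer such subsequence exists.

7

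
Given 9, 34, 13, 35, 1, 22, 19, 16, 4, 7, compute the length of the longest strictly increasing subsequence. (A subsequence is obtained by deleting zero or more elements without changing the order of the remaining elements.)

3

One longest increasing subsequence is 9, 34, 35 (positions 1,2,4), of length 3; no longer one exists.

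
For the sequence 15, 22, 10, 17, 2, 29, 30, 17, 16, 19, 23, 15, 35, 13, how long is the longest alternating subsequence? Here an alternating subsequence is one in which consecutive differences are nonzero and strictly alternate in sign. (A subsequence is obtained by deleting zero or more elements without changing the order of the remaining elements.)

11

Track the best alternating length ending on an up-step vs a down-step at each position: up/down = 1/1, 2/1, 1/3, 4/3, 1/5, 6/1, 6/1, 6/7, 6/7, 8/7, 8/7, 6/9, 10/1, 6/11.
The maximum over both is 11; one such subsequence is 15, 22, 10, 17, 2, 29, 17, 19, 15, 35, 13.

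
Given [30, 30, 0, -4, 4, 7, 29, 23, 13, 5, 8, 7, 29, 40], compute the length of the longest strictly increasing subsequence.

6

Let dp[i] be the longest increasing subsequence ending at position i. Then dp = [1, 1, 1, 1, 2, 3, 4, 4, 4, 3, 4, 4, 5, 6].
The maximum is 6; one witness is 0, 4, 7, 23, 29, 40 at positions 3,5,6,8,13,14.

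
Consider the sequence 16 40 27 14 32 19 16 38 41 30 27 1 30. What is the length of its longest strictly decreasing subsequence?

Let dp[i] be the longest decreasing subsequence ending at position i. Then dp = [1, 1, 2, 3, 2, 3, 4, 2, 1, 3, 4, 5, 3].
The maximum is 5; one witness is 40, 27, 19, 16, 1 at positions 2,3,6,7,12.

5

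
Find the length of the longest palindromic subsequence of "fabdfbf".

Using dp[i][j] = 2 + dp[i+1][j−1] if the ends match, else max(dp[i+1][j], dp[i][j−1]):
dp[1][7] = 5. A witness is fbfbf at positions 1,3,5,6,7.

5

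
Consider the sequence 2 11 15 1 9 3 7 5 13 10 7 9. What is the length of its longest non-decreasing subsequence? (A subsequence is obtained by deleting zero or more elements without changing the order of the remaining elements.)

5

One longest non-decreasing subsequence is 2, 3, 7, 7, 9 (positions 1,6,7,11,12), of length 5; no longer one exists.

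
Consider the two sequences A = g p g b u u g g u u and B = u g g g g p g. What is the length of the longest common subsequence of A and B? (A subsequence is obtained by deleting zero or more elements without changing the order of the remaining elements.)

A longest common subsequence is gggg (length 4); the LCS DP confirms no longer common subsequence exists.

4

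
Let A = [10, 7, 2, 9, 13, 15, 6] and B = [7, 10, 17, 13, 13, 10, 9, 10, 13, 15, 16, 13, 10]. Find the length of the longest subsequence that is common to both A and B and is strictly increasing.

4

For each value that appears in both, track the longest common increasing run ending there.
The best achievable length is 4; one witness is 7, 9, 13, 15 (A-positions 2,4,5,6, B-positions 1,7,9,10).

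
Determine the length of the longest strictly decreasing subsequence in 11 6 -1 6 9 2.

3

Let dp[i] be the longest decreasing subsequence ending at position i. Then dp = [1, 2, 3, 2, 2, 3].
The maximum is 3; one witness is 11, 6, -1 at positions 1,2,3.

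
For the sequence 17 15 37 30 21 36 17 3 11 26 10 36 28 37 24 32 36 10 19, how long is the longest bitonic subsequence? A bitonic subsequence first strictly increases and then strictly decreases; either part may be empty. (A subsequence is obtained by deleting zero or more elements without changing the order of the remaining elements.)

Let inc[i] be the LIS ending at i and dec[i] the longest strictly decreasing subsequence starting at i. inc = [1, 1, 2, 2, 2, 3, 2, 1, 2, 3, 2, 4, 4, 5, 3, 5, 6, 2, 3], dec = [4, 3, 6, 5, 4, 4, 3, 1, 2, 3, 1, 4, 3, 3, 2, 2, 2, 1, 1].
max_i inc[i]+dec[i]−1 = 7, with one witness 17, 37, 30, 21, 17, 11, 10.

7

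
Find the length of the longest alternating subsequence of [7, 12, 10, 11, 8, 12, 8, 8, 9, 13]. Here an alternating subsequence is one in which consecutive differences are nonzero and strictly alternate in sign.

8

A longest alternating subsequence is 7, 12, 10, 11, 8, 12, 8, 9 (positions 1,2,3,4,5,6,7,9); its 7 consecutive differences strictly alternate in sign, and length 8 is optimal.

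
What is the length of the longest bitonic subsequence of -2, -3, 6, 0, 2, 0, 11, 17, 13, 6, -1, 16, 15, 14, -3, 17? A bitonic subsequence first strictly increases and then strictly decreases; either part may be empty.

Let inc[i] be the LIS ending at i and dec[i] the longest strictly decreasing subsequence starting at i. inc = [1, 1, 2, 2, 3, 2, 4, 5, 5, 4, 2, 6, 6, 6, 1, 7], dec = [2, 1, 5, 3, 4, 3, 4, 5, 4, 3, 2, 4, 3, 2, 1, 1].
max_i inc[i]+dec[i]−1 = 9, with one witness -2, 0, 2, 11, 17, 16, 15, 14, -3.

9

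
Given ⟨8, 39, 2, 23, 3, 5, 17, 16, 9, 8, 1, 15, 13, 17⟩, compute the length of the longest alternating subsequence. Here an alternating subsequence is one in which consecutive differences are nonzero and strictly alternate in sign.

10

A longest alternating subsequence is 8, 39, 2, 23, 3, 17, 9, 15, 13, 17 (positions 1,2,3,4,5,7,9,12,13,14); its 9 consecutive differences strictly alternate in sign, and length 10 is optimal.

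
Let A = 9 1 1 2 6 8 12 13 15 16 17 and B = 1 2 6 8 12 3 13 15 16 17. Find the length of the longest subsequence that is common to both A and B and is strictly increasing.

For each value that appears in both, track the longest common increasing run ending there.
The best achievable length is 9; one witness is 1, 2, 6, 8, 12, 13, 15, 16, 17 (A-positions 2,4,5,6,7,8,9,10,11, B-positions 1,2,3,4,5,7,8,9,10).

9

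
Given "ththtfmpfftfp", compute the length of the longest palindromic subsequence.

One longest palindromic subsequence is pftfp (positions 8,9,11,12,13); it reads the same forward and backward, and the interval DP gives dp[1][13] = 5.

5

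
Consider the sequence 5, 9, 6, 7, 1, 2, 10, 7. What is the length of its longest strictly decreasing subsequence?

Let dp[i] be the longest decreasing subsequence ending at position i. Then dp = [1, 1, 2, 2, 3, 3, 1, 2].
The maximum is 3; one witness is 9, 6, 1 at positions 2,3,5.

3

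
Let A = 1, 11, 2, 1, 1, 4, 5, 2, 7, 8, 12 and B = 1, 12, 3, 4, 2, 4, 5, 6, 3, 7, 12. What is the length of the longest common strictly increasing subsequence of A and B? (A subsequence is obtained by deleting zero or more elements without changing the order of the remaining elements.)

A longest common strictly increasing subsequence is 1, 2, 4, 5, 7, 12 (length 6); it appears in order in both A and B, and no longer such subsequence exists.

6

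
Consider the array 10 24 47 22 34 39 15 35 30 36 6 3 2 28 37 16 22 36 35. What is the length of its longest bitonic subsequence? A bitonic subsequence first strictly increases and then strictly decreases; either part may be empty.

One longest bitonic subsequence is 10, 24, 47, 39, 35, 30, 6, 3, 2 (positions 1,2,3,6,8,9,11,12,13): it rises to 47 then falls. Length 9 is optimal.

9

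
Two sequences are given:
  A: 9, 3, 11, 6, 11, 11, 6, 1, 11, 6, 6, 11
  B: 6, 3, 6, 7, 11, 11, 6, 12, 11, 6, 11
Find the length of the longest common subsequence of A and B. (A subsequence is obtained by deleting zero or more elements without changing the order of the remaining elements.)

A longest common subsequence is 3, 6, 11, 11, 6, 11, 6, 11 (length 8); the LCS DP confirms no longer common subsequence exists.

8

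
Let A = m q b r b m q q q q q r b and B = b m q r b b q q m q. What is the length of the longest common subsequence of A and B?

Backtracking the LCS table gives one alignment: m (A1,B2) → q (A2,B3) → b (A3,B5) → b (A5,B6) → q (A7,B7) → q (A8,B8) → q (A11,B10).
So the longest common subsequence has length 7.

7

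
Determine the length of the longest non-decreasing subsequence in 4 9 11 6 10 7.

Let dp[i] be the longest non-decreasing subsequence ending at position i. Then dp = [1, 2, 3, 2, 3, 3].
The maximum is 3; one witness is 4, 9, 11 at positions 1,2,3.

3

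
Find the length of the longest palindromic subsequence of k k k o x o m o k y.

5

One longest palindromic subsequence is komok (positions 3,4,7,8,9); it reads the same forward and backward, and the interval DP gives dp[1][10] = 5.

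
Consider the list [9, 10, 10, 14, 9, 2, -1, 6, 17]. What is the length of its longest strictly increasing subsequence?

One longest increasing subsequence is 9, 10, 14, 17 (positions 1,2,4,9), of length 4; no longer one exists.

4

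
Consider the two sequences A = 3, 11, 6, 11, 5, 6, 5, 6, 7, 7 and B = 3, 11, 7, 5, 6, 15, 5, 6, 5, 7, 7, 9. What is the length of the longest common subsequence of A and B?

A longest common subsequence is 3, 11, 6, 5, 6, 5, 7, 7 (length 8); the LCS DP confirms no longer common subsequence exists.

8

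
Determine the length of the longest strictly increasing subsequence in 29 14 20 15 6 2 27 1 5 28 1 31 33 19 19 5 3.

6

Let dp[i] be the longest increasing subsequence ending at position i. Then dp = [1, 1, 2, 2, 1, 1, 3, 1, 2, 4, 1, 5, 6, 3, 3, 2, 2].
The maximum is 6; one witness is 14, 20, 27, 28, 31, 33 at positions 2,3,7,10,12,13.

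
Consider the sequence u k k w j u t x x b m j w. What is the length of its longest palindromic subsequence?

Using dp[i][j] = 2 + dp[i+1][j−1] if the ends match, else max(dp[i+1][j], dp[i][j−1]):
dp[1][13] = 6. A witness is wjxxjw at positions 4,5,8,9,12,13.

6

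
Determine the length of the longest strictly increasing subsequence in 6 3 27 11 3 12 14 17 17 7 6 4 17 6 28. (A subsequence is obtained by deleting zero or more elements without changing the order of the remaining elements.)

6

Let dp[i] be the longest increasing subsequence ending at position i. Then dp = [1, 1, 2, 2, 1, 3, 4, 5, 5, 2, 2, 2, 5, 3, 6].
The maximum is 6; one witness is 6, 11, 12, 14, 17, 28 at positions 1,4,6,7,8,15.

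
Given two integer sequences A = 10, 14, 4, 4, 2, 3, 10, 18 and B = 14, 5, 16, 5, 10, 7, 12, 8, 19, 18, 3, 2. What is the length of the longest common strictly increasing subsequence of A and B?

2

A longest common strictly increasing subsequence is 14, 18 (length 2); it appears in order in both A and B, and no longer such subsequence exists.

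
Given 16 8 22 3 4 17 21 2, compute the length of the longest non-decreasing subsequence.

4

Scanning left to right, the best length ending at each element is: 16→1, 8→1, 22→2, 3→1, 4→2, 17→3, 21→4, 2→1.
So the longest non-decreasing subsequence has length 4, e.g. 3, 4, 17, 21.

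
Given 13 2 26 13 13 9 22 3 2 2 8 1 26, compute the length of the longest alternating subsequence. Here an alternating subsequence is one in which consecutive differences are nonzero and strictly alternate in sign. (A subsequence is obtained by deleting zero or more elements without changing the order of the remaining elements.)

9

Track the best alternating length ending on an up-step vs a down-step at each position: up/down = 1/1, 1/2, 3/1, 3/4, 3/4, 3/4, 5/4, 3/6, 1/6, 1/6, 7/6, 1/8, 9/1.
The maximum over both is 9; one such subsequence is 13, 2, 26, 13, 22, 3, 8, 1, 26.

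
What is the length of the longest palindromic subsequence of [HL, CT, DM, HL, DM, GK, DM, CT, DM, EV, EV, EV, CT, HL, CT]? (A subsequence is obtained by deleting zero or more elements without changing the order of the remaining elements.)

One longest palindromic subsequence is CT HL CT EV EV EV CT HL CT (positions 2,4,8,10,11,12,13,14,15); it reads the same forward and backward, and the interval DP gives dp[1][15] = 9.

9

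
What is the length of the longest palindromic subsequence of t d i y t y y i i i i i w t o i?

One longest palindromic subsequence is itiiiiiti (positions 3,5,8,9,10,11,12,14,16); it reads the same forward and backward, and the interval DP gives dp[1][16] = 9.

9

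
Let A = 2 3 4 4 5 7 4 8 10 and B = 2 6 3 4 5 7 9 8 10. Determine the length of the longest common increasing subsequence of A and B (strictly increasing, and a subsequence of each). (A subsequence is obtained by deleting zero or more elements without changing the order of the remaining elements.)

7

A longest common strictly increasing subsequence is 2, 3, 4, 5, 7, 8, 10 (length 7); it appears in order in both A and B, and no longer such subsequence exists.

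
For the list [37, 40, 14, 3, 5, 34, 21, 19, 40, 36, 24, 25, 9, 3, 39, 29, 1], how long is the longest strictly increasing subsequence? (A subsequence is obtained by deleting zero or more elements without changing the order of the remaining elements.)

6

Let dp[i] be the longest increasing subsequence ending at position i. Then dp = [1, 2, 1, 1, 2, 3, 3, 3, 4, 4, 4, 5, 3, 1, 6, 6, 1].
The maximum is 6; one witness is 3, 5, 21, 24, 25, 39 at positions 4,5,7,11,12,15.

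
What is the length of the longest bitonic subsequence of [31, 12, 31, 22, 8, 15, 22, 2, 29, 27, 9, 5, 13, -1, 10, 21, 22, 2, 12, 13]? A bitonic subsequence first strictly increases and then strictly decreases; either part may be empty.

One longest bitonic subsequence is 12, 15, 22, 29, 27, 13, 10, 2 (positions 2,6,7,9,10,13,15,18): it rises to 29 then falls. Length 8 is optimal.

8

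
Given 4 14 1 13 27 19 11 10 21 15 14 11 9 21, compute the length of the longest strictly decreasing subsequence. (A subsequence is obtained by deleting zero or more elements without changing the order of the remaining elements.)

Scanning left to right, the best length ending at each element is: 4→1, 14→1, 1→2, 13→2, 27→1, 19→2, 11→3, 10→4, 21→2, 15→3, 14→4, 11→5, 9→6, 21→2.
So the longest decreasing subsequence has length 6, e.g. 27, 19, 15, 14, 11, 9.

6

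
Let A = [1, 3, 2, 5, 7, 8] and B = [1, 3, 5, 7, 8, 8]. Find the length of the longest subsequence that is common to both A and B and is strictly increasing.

For each value that appears in both, track the longest common increasing run ending there.
The best achievable length is 5; one witness is 1, 3, 5, 7, 8 (A-positions 1,2,4,5,6, B-positions 1,2,3,4,5).

5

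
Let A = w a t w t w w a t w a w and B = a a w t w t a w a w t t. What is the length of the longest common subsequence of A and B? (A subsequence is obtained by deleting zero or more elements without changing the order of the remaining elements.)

8

A longest common subsequence is wtwtawaw (length 8); the LCS DP confirms no longer common subsequence exists.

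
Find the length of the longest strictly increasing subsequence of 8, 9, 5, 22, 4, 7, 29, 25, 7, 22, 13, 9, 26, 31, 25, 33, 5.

Scanning left to right, the best length ending at each element is: 8→1, 9→2, 5→1, 22→3, 4→1, 7→2, 29→4, 25→4, 7→2, 22→3, 13→3, 9→3, 26→5, 31→6, 25→4, 33→7, 5→2.
So the longest increasing subsequence has length 7, e.g. 8, 9, 22, 25, 26, 31, 33.

7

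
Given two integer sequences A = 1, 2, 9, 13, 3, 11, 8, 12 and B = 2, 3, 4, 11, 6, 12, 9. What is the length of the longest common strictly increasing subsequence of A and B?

4

For each value that appears in both, track the longest common increasing run ending there.
The best achievable length is 4; one witness is 2, 3, 11, 12 (A-positions 2,5,6,8, B-positions 1,2,4,6).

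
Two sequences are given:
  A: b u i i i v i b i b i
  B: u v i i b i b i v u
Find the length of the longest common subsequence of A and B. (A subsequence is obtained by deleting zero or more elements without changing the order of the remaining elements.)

7

A longest common subsequence is uiibibi (length 7); the LCS DP confirms no longer common subsequence exists.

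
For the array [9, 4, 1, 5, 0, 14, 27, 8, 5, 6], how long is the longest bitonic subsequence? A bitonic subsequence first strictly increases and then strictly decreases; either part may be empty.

Let inc[i] be the LIS ending at i and dec[i] the longest strictly decreasing subsequence starting at i. inc = [1, 1, 1, 2, 1, 3, 4, 3, 2, 3], dec = [4, 3, 2, 2, 1, 3, 3, 2, 1, 1].
max_i inc[i]+dec[i]−1 = 6, with one witness 4, 5, 14, 27, 8, 6.

6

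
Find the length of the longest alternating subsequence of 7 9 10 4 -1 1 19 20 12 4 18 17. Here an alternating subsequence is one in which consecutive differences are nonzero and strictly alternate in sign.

Track the best alternating length ending on an up-step vs a down-step at each position: up/down = 1/1, 2/1, 2/1, 1/3, 1/3, 4/3, 4/1, 4/1, 4/5, 4/5, 6/5, 6/7.
The maximum over both is 7; one such subsequence is 7, 9, 4, 19, 12, 18, 17.

7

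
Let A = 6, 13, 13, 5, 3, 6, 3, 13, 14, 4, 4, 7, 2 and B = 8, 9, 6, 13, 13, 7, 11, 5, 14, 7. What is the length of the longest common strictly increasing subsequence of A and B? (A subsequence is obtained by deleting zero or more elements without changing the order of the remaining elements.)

A longest common strictly increasing subsequence is 6, 13, 14 (length 3); it appears in order in both A and B, and no longer such subsequence exists.

3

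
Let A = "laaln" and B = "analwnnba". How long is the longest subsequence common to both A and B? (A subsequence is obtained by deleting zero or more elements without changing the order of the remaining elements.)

A longest common subsequence is aaln (length 4); the LCS DP confirms no longer common subsequence exists.

4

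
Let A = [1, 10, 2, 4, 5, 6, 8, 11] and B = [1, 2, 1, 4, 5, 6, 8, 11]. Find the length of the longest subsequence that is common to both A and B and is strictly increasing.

7

A longest common strictly increasing subsequence is 1, 2, 4, 5, 6, 8, 11 (length 7); it appears in order in both A and B, and no longer such subsequence exists.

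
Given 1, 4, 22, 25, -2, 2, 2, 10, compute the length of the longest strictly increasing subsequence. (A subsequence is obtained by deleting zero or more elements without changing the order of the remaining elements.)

Scanning left to right, the best length ending at each element is: 1→1, 4→2, 22→3, 25→4, -2→1, 2→2, 2→2, 10→3.
So the longest increasing subsequence has length 4, e.g. 1, 4, 22, 25.

4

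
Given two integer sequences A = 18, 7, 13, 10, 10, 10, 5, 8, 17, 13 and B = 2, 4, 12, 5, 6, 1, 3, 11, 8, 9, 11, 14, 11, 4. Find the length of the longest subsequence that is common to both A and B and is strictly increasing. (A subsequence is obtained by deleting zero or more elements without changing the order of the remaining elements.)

2

A longest common strictly increasing subsequence is 5, 8 (length 2); it appears in order in both A and B, and no longer such subsequence exists.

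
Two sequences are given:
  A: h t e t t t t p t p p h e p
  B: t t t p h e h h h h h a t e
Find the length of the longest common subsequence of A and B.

6

Backtracking the LCS table gives one alignment: t (A5,B1) → t (A6,B2) → t (A7,B3) → p (A8,B4) → t (A9,B13) → e (A13,B14).
So the longest common subsequence has length 6.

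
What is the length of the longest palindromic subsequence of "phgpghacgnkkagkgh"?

10

One longest palindromic subsequence is hggakkaggh (positions 2,3,5,7,11,12,13,14,16,17); it reads the same forward and backward, and the interval DP gives dp[1][17] = 10.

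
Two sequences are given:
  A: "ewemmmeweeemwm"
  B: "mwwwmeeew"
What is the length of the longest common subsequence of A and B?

A longest common subsequence is wmeeew (length 6); the LCS DP confirms no longer common subsequence exists.

6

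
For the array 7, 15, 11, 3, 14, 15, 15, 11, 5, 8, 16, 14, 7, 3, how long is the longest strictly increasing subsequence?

Let dp[i] be the longest increasing subsequence ending at position i. Then dp = [1, 2, 2, 1, 3, 4, 4, 2, 2, 3, 5, 4, 3, 1].
The maximum is 5; one witness is 7, 11, 14, 15, 16 at positions 1,3,5,6,11.

5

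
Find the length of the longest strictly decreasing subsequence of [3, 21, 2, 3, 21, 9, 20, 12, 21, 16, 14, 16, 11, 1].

One longest decreasing subsequence is 21, 20, 16, 14, 11, 1 (positions 2,7,10,11,13,14), of length 6; no longer one exists.

6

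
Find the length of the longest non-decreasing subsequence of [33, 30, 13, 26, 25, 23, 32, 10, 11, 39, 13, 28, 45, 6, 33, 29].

Let dp[i] be the longest non-decreasing subsequence ending at position i. Then dp = [1, 1, 1, 2, 2, 2, 3, 1, 2, 4, 3, 4, 5, 1, 5, 5].
The maximum is 5; one witness is 13, 26, 32, 39, 45 at positions 3,4,7,10,13.

5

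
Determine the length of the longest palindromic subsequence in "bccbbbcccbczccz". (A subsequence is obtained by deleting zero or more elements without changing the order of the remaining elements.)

9

One longest palindromic subsequence is ccbcccbcc (positions 2,3,6,7,8,9,10,13,14); it reads the same forward and backward, and the interval DP gives dp[1][15] = 9.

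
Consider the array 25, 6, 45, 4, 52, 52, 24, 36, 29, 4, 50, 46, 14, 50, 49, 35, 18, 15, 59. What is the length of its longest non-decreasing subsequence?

Let dp[i] be the longest non-decreasing subsequence ending at position i. Then dp = [1, 1, 2, 1, 3, 4, 2, 3, 3, 2, 4, 4, 3, 5, 5, 4, 4, 4, 6].
The maximum is 6; one witness is 6, 24, 36, 50, 50, 59 at positions 2,7,8,11,14,19.

6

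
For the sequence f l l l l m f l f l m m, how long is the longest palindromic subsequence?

One longest palindromic subsequence is flllllf (positions 1,2,3,4,5,8,9); it reads the same forward and backward, and the interval DP gives dp[1][12] = 7.

7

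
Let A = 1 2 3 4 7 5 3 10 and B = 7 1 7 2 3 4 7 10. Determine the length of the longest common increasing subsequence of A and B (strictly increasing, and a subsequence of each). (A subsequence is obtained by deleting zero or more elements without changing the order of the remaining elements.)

For each value that appears in both, track the longest common increasing run ending there.
The best achievable length is 6; one witness is 1, 2, 3, 4, 7, 10 (A-positions 1,2,3,4,5,8, B-positions 2,4,5,6,7,8).

6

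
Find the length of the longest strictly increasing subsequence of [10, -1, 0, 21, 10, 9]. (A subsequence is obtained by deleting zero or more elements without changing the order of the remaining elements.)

3

Let dp[i] be the longest increasing subsequence ending at position i. Then dp = [1, 1, 2, 3, 3, 3].
The maximum is 3; one witness is -1, 0, 21 at positions 2,3,4.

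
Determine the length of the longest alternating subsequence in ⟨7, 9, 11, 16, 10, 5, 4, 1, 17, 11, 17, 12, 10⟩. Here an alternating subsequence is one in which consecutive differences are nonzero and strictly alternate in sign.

7

Track the best alternating length ending on an up-step vs a down-step at each position: up/down = 1/1, 2/1, 2/1, 2/1, 2/3, 1/3, 1/3, 1/3, 4/1, 4/5, 6/1, 6/7, 4/7.
The maximum over both is 7; one such subsequence is 7, 11, 10, 17, 11, 17, 12.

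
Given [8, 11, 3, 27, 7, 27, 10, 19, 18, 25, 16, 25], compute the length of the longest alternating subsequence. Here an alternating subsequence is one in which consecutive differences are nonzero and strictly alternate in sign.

Track the best alternating length ending on an up-step vs a down-step at each position: up/down = 1/1, 2/1, 1/3, 4/1, 4/5, 6/1, 6/7, 8/7, 8/9, 10/7, 8/11, 12/7.
The maximum over both is 12; one such subsequence is 8, 11, 3, 27, 7, 27, 10, 19, 18, 25, 16, 25.

12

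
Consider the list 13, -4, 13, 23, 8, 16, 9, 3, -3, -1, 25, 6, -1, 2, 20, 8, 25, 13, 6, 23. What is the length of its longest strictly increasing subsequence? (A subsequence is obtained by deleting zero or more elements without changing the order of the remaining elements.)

7

Scanning left to right, the best length ending at each element is: 13→1, -4→1, 13→2, 23→3, 8→2, 16→3, 9→3, 3→2, -3→2, -1→3, 25→4, 6→4, -1→3, 2→4, 20→5, 8→5, 25→6, 13→6, 6→5, 23→7.
So the longest increasing subsequence has length 7, e.g. -4, -3, -1, 6, 8, 13, 23.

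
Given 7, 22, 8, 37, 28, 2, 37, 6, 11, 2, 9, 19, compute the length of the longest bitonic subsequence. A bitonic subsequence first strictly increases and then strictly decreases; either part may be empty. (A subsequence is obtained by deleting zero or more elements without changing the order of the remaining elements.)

Let inc[i] be the LIS ending at i and dec[i] the longest strictly decreasing subsequence starting at i. inc = [1, 2, 2, 3, 3, 1, 4, 2, 3, 1, 3, 4], dec = [3, 4, 3, 4, 3, 1, 3, 2, 2, 1, 1, 1].
max_i inc[i]+dec[i]−1 = 6, with one witness 7, 22, 37, 28, 11, 9.

6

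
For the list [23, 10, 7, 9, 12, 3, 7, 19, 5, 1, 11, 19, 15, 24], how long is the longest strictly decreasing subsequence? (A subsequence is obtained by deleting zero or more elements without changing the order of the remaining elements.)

6

One longest decreasing subsequence is 23, 10, 9, 7, 5, 1 (positions 1,2,4,7,9,10), of length 6; no longer one exists.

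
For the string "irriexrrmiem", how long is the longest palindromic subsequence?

Using dp[i][j] = 2 + dp[i+1][j−1] if the ends match, else max(dp[i+1][j], dp[i][j−1]):
dp[1][12] = 7. A witness is irrxrri at positions 1,2,3,6,7,8,10.

7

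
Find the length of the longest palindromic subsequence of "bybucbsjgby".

5

One longest palindromic subsequence is ybgby (positions 2,3,9,10,11); it reads the same forward and backward, and the interval DP gives dp[1][11] = 5.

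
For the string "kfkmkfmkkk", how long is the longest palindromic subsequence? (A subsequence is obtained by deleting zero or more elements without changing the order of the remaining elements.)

One longest palindromic subsequence is kkkmkkk (positions 1,3,5,7,8,9,10); it reads the same forward and backward, and the interval DP gives dp[1][10] = 7.

7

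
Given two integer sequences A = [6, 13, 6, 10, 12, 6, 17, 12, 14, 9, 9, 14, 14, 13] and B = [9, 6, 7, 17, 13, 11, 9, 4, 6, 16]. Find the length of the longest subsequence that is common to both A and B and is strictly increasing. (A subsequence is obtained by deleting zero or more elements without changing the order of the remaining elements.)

For each value that appears in both, track the longest common increasing run ending there.
The best achievable length is 2; one witness is 6, 17 (A-positions 1,7, B-positions 2,4).

2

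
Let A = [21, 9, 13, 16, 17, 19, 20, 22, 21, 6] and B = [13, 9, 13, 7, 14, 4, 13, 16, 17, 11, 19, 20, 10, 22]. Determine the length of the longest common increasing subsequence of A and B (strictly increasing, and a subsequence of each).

7

A longest common strictly increasing subsequence is 9, 13, 16, 17, 19, 20, 22 (length 7); it appears in order in both A and B, and no longer such subsequence exists.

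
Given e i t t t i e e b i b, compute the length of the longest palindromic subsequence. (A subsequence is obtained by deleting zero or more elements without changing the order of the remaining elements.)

7

One longest palindromic subsequence is eitttie (positions 1,2,3,4,5,6,8); it reads the same forward and backward, and the interval DP gives dp[1][11] = 7.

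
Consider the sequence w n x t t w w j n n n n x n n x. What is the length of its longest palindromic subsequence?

One longest palindromic subsequence is xnnnnnnx (positions 3,9,10,11,12,14,15,16); it reads the same forward and backward, and the interval DP gives dp[1][16] = 8.

8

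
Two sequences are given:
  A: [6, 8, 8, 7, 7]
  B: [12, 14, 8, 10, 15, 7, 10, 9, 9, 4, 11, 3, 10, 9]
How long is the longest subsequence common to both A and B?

2

A longest common subsequence is 8, 7 (length 2); the LCS DP confirms no longer common subsequence exists.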